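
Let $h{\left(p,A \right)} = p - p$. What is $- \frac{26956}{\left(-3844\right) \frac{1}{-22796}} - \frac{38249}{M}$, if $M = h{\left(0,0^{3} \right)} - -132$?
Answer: $- \frac{20314893497}{126852} \approx -1.6015 \cdot 10^{5}$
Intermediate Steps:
$h{\left(p,A \right)} = 0$
$M = 132$ ($M = 0 - -132 = 0 + 132 = 132$)
$- \frac{26956}{\left(-3844\right) \frac{1}{-22796}} - \frac{38249}{M} = - \frac{26956}{\left(-3844\right) \frac{1}{-22796}} - \frac{38249}{132} = - \frac{26956}{\left(-3844\right) \left(- \frac{1}{22796}\right)} - \frac{38249}{132} = - \frac{26956}{\frac{961}{5699}} - \frac{38249}{132} = \left(-26956\right) \frac{5699}{961} - \frac{38249}{132} = - \frac{153622244}{961} - \frac{38249}{132} = - \frac{20314893497}{126852}$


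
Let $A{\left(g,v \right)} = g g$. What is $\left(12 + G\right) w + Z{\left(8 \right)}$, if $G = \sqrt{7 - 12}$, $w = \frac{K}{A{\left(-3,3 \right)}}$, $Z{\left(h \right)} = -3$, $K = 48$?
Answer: $61 + \frac{16 i \sqrt{5}}{3} \approx 61.0 + 11.926 i$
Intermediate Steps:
$A{\left(g,v \right)} = g^{2}$
$w = \frac{16}{3}$ ($w = \frac{48}{\left(-3\right)^{2}} = \frac{48}{9} = 48 \cdot \frac{1}{9} = \frac{16}{3} \approx 5.3333$)
$G = i \sqrt{5}$ ($G = \sqrt{-5} = i \sqrt{5} \approx 2.2361 i$)
$\left(12 + G\right) w + Z{\left(8 \right)} = \left(12 + i \sqrt{5}\right) \frac{16}{3} - 3 = \left(64 + \frac{16 i \sqrt{5}}{3}\right) - 3 = 61 + \frac{16 i \sqrt{5}}{3}$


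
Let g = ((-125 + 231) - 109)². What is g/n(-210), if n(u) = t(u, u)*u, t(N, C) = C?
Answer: 1/4900 ≈ 0.00020408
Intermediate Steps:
n(u) = u² (n(u) = u*u = u²)
g = 9 (g = (106 - 109)² = (-3)² = 9)
g/n(-210) = 9/((-210)²) = 9/44100 = 9*(1/44100) = 1/4900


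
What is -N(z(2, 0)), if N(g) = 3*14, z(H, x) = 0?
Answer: -42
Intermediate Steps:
N(g) = 42
-N(z(2, 0)) = -1*42 = -42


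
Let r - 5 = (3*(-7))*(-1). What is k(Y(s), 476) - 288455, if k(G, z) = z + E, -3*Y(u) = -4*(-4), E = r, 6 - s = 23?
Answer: -287953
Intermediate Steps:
s = -17 (s = 6 - 1*23 = 6 - 23 = -17)
r = 26 (r = 5 + (3*(-7))*(-1) = 5 - 21*(-1) = 5 + 21 = 26)
E = 26
Y(u) = -16/3 (Y(u) = -(-4)*(-4)/3 = -⅓*16 = -16/3)
k(G, z) = 26 + z (k(G, z) = z + 26 = 26 + z)
k(Y(s), 476) - 288455 = (26 + 476) - 288455 = 502 - 288455 = -287953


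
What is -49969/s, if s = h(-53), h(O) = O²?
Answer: -49969/2809 ≈ -17.789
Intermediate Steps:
s = 2809 (s = (-53)² = 2809)
-49969/s = -49969/2809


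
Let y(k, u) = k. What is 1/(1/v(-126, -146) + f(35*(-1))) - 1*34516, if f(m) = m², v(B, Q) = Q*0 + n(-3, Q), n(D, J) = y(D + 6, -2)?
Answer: -126880813/3676 ≈ -34516.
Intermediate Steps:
n(D, J) = 6 + D (n(D, J) = D + 6 = 6 + D)
v(B, Q) = 3 (v(B, Q) = Q*0 + (6 - 3) = 0 + 3 = 3)
1/(1/v(-126, -146) + f(35*(-1))) - 1*34516 = 1/(1/3 + (35*(-1))²) - 1*34516 = 1/(⅓ + (-35)²) - 34516 = 1/(⅓ + 1225) - 34516 = 1/(3676/3) - 34516 = 3/3676 - 34516 = -126880813/3676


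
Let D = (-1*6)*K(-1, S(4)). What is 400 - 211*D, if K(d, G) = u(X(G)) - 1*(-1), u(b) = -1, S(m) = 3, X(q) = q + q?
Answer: 400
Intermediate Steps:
X(q) = 2*q
K(d, G) = 0 (K(d, G) = -1 - 1*(-1) = -1 + 1 = 0)
D = 0 (D = -1*6*0 = -6*0 = 0)
400 - 211*D = 400 - 211*0 = 400 + 0 = 400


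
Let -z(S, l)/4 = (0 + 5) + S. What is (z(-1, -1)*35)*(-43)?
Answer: 24080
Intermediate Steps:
z(S, l) = -20 - 4*S (z(S, l) = -4*((0 + 5) + S) = -4*(5 + S) = -20 - 4*S)
(z(-1, -1)*35)*(-43) = ((-20 - 4*(-1))*35)*(-43) = ((-20 + 4)*35)*(-43) = -16*35*(-43) = -560*(-43) = 24080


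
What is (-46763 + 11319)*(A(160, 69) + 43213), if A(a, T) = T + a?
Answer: -1539758248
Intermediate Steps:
(-46763 + 11319)*(A(160, 69) + 43213) = (-46763 + 11319)*((69 + 160) + 43213) = -35444*(229 + 43213) = -35444*43442 = -1539758248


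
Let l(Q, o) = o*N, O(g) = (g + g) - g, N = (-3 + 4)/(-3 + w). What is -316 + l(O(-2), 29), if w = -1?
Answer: -1293/4 ≈ -323.25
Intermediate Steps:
N = -¼ (N = (-3 + 4)/(-3 - 1) = 1/(-4) = 1*(-¼) = -¼ ≈ -0.25000)
O(g) = g (O(g) = 2*g - g = g)
l(Q, o) = -o/4 (l(Q, o) = o*(-¼) = -o/4)
-316 + l(O(-2), 29) = -316 - ¼*29 = -316 - 29/4 = -1293/4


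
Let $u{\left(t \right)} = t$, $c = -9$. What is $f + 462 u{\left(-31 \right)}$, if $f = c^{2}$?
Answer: $-14241$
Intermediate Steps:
$f = 81$ ($f = \left(-9\right)^{2} = 81$)
$f + 462 u{\left(-31 \right)} = 81 + 462 \left(-31\right) = 81 - 14322 = -14241$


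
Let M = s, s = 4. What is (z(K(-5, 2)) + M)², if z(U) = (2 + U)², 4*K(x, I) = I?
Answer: 1681/16 ≈ 105.06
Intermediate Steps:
K(x, I) = I/4
M = 4
(z(K(-5, 2)) + M)² = ((2 + (¼)*2)² + 4)² = ((2 + ½)² + 4)² = ((5/2)² + 4)² = (25/4 + 4)² = (41/4)² = 1681/16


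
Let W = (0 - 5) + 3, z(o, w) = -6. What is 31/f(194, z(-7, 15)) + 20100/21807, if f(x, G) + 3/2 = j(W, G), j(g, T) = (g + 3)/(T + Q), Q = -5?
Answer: -4722958/254415 ≈ -18.564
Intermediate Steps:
W = -2 (W = -5 + 3 = -2)
j(g, T) = (3 + g)/(-5 + T) (j(g, T) = (g + 3)/(T - 5) = (3 + g)/(-5 + T))
f(x, G) = -3/2 + 1/(-5 + G) (f(x, G) = -3/2 + (3 - 2)/(-5 + G) = -3/2 + 1/(-5 + G))
31/f(194, z(-7, 15)) + 20100/21807 = 31/(((17 - 3*(-6))/(2*(-5 - 6)))) + 20100/21807 = 31/(((1/2)*(17 + 18)/(-11))) + 20100*(1/21807) = 31/(((1/2)*(-1/11)*35)) + 6700/7269 = 31/(-35/22) + 6700/7269 = 31*(-22/35) + 6700/7269 = -682/35 + 6700/7269 = -4722958/254415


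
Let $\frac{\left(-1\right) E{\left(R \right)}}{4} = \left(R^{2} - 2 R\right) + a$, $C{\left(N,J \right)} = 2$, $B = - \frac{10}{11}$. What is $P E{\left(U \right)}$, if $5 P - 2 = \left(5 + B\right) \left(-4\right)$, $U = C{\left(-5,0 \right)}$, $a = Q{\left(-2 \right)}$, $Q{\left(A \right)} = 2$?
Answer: $\frac{1264}{55} \approx 22.982$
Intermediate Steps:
$B = - \frac{10}{11}$ ($B = \left(-10\right) \frac{1}{11} = - \frac{10}{11} \approx -0.90909$)
$a = 2$
$U = 2$
$E{\left(R \right)} = -8 - 4 R^{2} + 8 R$ ($E{\left(R \right)} = - 4 \left(\left(R^{2} - 2 R\right) + 2\right) = - 4 \left(2 + R^{2} - 2 R\right) = -8 - 4 R^{2} + 8 R$)
$P = - \frac{158}{55}$ ($P = \frac{2}{5} + \frac{\left(5 - \frac{10}{11}\right) \left(-4\right)}{5} = \frac{2}{5} + \frac{\frac{45}{11} \left(-4\right)}{5} = \frac{2}{5} + \frac{1}{5} \left(- \frac{180}{11}\right) = \frac{2}{5} - \frac{36}{11} = - \frac{158}{55} \approx -2.8727$)
$P E{\left(U \right)} = - \frac{158 \left(-8 - 4 \cdot 2^{2} + 8 \cdot 2\right)}{55} = - \frac{158 \left(-8 - 16 + 16\right)}{55} = \left(- \frac{158}{55}\right) \left(-8\right) = \frac{1264}{55}$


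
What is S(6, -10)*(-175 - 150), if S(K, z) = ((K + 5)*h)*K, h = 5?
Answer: -107250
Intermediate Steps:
S(K, z) = K*(25 + 5*K) (S(K, z) = ((K + 5)*5)*K = ((5 + K)*5)*K = (25 + 5*K)*K = K*(25 + 5*K))
S(6, -10)*(-175 - 150) = (5*6*(5 + 6))*(-175 - 150) = (5*6*11)*(-325) = 330*(-325) = -107250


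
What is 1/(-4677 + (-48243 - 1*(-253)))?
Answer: -1/52667 ≈ -1.8987e-5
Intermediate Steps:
1/(-4677 + (-48243 - 1*(-253))) = 1/(-4677 + (-48243 + 253)) = 1/(-4677 - 47990) = 1/(-52667) = -1/52667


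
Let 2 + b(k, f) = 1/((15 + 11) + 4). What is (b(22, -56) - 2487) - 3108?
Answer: -167909/30 ≈ -5597.0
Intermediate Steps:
b(k, f) = -59/30 (b(k, f) = -2 + 1/((15 + 11) + 4) = -2 + 1/(26 + 4) = -2 + 1/30 = -59/30)
(b(22, -56) - 2487) - 3108 = (-59/30 - 2487) - 3108 = -74669/30 - 3108 = -167909/30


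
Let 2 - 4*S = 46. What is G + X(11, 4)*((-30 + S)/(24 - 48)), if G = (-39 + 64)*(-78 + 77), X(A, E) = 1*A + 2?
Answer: -67/24 ≈ -2.7917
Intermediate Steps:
S = -11 (S = ½ - ¼*46 = ½ - 23/2 = -11)
X(A, E) = 2 + A (X(A, E) = A + 2 = 2 + A)
G = -25 (G = 25*(-1) = -25)
G + X(11, 4)*((-30 + S)/(24 - 48)) = -25 + (2 + 11)*((-30 - 11)/(24 - 48)) = -25 + 13*(-41/(-24)) = -25 + 13*(-41*(-1/24)) = -25 + 13*(41/24) = -25 + 533/24 = -67/24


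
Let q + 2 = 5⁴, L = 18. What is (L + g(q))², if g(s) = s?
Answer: 410881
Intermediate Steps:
q = 623 (q = -2 + 5⁴ = -2 + 625 = 623)
(L + g(q))² = (18 + 623)² = 641² = 410881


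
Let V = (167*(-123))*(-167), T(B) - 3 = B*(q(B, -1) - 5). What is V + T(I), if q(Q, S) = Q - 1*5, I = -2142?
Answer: 8039934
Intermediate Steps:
q(Q, S) = -5 + Q (q(Q, S) = Q - 5 = -5 + Q)
T(B) = 3 + B*(-10 + B) (T(B) = 3 + B*((-5 + B) - 5) = 3 + B*(-10 + B))
V = 3430347 (V = -20541*(-167) = 3430347)
V + T(I) = 3430347 + (3 + (-2142)**2 - 10*(-2142)) = 3430347 + (3 + 4588164 + 21420) = 3430347 + 4609587 = 8039934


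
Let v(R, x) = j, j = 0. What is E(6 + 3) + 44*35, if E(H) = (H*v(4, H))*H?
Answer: 1540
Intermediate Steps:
v(R, x) = 0
E(H) = 0 (E(H) = (H*0)*H = 0*H = 0)
E(6 + 3) + 44*35 = 0 + 44*35 = 0 + 1540 = 1540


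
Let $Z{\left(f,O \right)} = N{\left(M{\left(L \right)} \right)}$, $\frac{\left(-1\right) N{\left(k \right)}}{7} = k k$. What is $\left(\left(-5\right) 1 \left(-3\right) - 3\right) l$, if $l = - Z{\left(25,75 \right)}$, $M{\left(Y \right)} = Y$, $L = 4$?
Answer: $1344$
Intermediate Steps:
$N{\left(k \right)} = - 7 k^{2}$ ($N{\left(k \right)} = - 7 k k = - 7 k^{2}$)
$Z{\left(f,O \right)} = -112$ ($Z{\left(f,O \right)} = - 7 \cdot 4^{2} = \left(-7\right) 16 = -112$)
$l = 112$ ($l = \left(-1\right) \left(-112\right) = 112$)
$\left(\left(-5\right) 1 \left(-3\right) - 3\right) l = \left(\left(-5\right) 1 \left(-3\right) - 3\right) 112 = \left(\left(-5\right) \left(-3\right) - 3\right) 112 = \left(15 - 3\right) 112 = 12 \cdot 112 = 1344$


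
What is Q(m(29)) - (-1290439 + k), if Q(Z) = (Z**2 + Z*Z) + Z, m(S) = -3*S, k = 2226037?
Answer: -920547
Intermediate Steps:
Q(Z) = Z + 2*Z**2 (Q(Z) = (Z**2 + Z**2) + Z = 2*Z**2 + Z = Z + 2*Z**2)
Q(m(29)) - (-1290439 + k) = (-3*29)*(1 + 2*(-3*29)) - (-1290439 + 2226037) = -87*(1 + 2*(-87)) - 1*935598 = -87*(1 - 174) - 935598 = -87*(-173) - 935598 = 15051 - 935598 = -920547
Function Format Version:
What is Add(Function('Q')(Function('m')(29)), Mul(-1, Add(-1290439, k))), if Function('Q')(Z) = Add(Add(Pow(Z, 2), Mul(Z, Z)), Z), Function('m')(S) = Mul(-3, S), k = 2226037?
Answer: -920547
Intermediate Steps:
Function('Q')(Z) = Add(Z, Mul(2, Pow(Z, 2))) (Function('Q')(Z) = Add(Add(Pow(Z, 2), Pow(Z, 2)), Z) = Add(Mul(2, Pow(Z, 2)), Z) = Add(Z, Mul(2, Pow(Z, 2))))
Add(Function('Q')(Function('m')(29)), Mul(-1, Add(-1290439, k))) = Add(Mul(Mul(-3, 29), Add(1, Mul(2, Mul(-3, 29)))), Mul(-1, Add(-1290439, 2226037))) = Add(Mul(-87, Add(1, Mul(2, -87))), Mul(-1, 935598)) = Add(Mul(-87, Add(1, -174)), -935598) = Add(Mul(-87, -173), -935598) = Add(15051, -935598) = -920547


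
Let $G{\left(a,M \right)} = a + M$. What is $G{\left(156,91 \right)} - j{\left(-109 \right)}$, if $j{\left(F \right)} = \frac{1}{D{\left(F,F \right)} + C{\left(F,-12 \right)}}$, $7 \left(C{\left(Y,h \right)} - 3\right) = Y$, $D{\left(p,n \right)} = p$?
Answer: $\frac{210204}{851} \approx 247.01$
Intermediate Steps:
$C{\left(Y,h \right)} = 3 + \frac{Y}{7}$
$j{\left(F \right)} = \frac{1}{3 + \frac{8 F}{7}}$ ($j{\left(F \right)} = \frac{1}{F + \left(3 + \frac{F}{7}\right)} = \frac{1}{3 + \frac{8 F}{7}}$)
$G{\left(a,M \right)} = M + a$
$G{\left(156,91 \right)} - j{\left(-109 \right)} = \left(91 + 156\right) - \frac{7}{21 + 8 \left(-109\right)} = 247 - \frac{7}{21 - 872} = 247 - \frac{7}{-851} = 247 - 7 \left(- \frac{1}{851}\right) = 247 - - \frac{7}{851} = 247 + \frac{7}{851} = \frac{210204}{851}$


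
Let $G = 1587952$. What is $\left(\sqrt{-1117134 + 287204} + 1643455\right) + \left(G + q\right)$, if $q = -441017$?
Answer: $2790390 + i \sqrt{829930} \approx 2.7904 \cdot 10^{6} + 911.0 i$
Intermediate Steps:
$\left(\sqrt{-1117134 + 287204} + 1643455\right) + \left(G + q\right) = \left(\sqrt{-1117134 + 287204} + 1643455\right) + \left(1587952 - 441017\right) = \left(\sqrt{-829930} + 1643455\right) + 1146935 = \left(i \sqrt{829930} + 1643455\right) + 1146935 = \left(1643455 + i \sqrt{829930}\right) + 1146935 = 2790390 + i \sqrt{829930}$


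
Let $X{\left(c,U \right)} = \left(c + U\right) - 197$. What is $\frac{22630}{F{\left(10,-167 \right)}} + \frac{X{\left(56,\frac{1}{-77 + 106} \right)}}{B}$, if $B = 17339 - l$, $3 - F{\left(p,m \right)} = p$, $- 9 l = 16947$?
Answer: $- \frac{901060754}{278719} \approx -3232.9$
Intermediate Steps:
$l = -1883$ ($l = \left(- \frac{1}{9}\right) 16947 = -1883$)
$X{\left(c,U \right)} = -197 + U + c$ ($X{\left(c,U \right)} = \left(U + c\right) - 197 = -197 + U + c$)
$F{\left(p,m \right)} = 3 - p$
$B = 19222$ ($B = 17339 - -1883 = 17339 + 1883 = 19222$)
$\frac{22630}{F{\left(10,-167 \right)}} + \frac{X{\left(56,\frac{1}{-77 + 106} \right)}}{B} = \frac{22630}{3 - 10} + \frac{-197 + \frac{1}{-77 + 106} + 56}{19222} = \frac{22630}{3 - 10} + \left(-197 + \frac{1}{29} + 56\right) \frac{1}{19222} = \frac{22630}{-7} + \left(-197 + \frac{1}{29} + 56\right) \frac{1}{19222} = 22630 \left(- \frac{1}{7}\right) - \frac{292}{39817} = - \frac{22630}{7} - \frac{292}{39817} = - \frac{901060754}{278719}$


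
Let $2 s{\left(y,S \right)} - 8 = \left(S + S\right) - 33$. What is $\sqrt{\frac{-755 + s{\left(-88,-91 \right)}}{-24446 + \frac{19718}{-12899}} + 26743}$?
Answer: $\frac{5 \sqrt{6648638438865735642}}{78837168} \approx 163.53$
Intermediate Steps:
$s{\left(y,S \right)} = - \frac{25}{2} + S$ ($s{\left(y,S \right)} = 4 + \frac{\left(S + S\right) - 33}{2} = 4 + \frac{2 S - 33}{2} = 4 + \frac{-33 + 2 S}{2} = 4 + \left(- \frac{33}{2} + S\right) = - \frac{25}{2} + S$)
$\sqrt{\frac{-755 + s{\left(-88,-91 \right)}}{-24446 + \frac{19718}{-12899}} + 26743} = \sqrt{\frac{-755 - \frac{207}{2}}{-24446 + \frac{19718}{-12899}} + 26743} = \sqrt{\frac{-755 - \frac{207}{2}}{-24446 + 19718 \left(- \frac{1}{12899}\right)} + 26743} = \sqrt{- \frac{1717}{2 \left(-24446 - \frac{19718}{12899}\right)} + 26743} = \sqrt{- \frac{1717}{2 \left(- \frac{315348672}{12899}\right)} + 26743} = \sqrt{\left(- \frac{1717}{2}\right) \left(- \frac{12899}{315348672}\right) + 26743} = \sqrt{\frac{22147583}{630697344} + 26743} = \sqrt{\frac{16866761218175}{630697344}} = \frac{5 \sqrt{6648638438865735642}}{78837168}$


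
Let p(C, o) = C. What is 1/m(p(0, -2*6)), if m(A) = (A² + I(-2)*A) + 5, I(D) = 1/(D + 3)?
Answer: ⅕ ≈ 0.20000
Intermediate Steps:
I(D) = 1/(3 + D)
m(A) = 5 + A + A² (m(A) = (A² + A/(3 - 2)) + 5 = (A² + A/1) + 5 = (A² + 1*A) + 5 = (A² + A) + 5 = (A + A²) + 5 = 5 + A + A²)
1/m(p(0, -2*6)) = 1/(5 + 0 + 0²) = 1/(5 + 0 + 0) = 1/5 = ⅕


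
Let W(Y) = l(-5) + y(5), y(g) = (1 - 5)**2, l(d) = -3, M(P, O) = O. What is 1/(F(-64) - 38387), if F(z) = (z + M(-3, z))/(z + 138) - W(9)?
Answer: -37/1420864 ≈ -2.6040e-5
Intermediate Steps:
y(g) = 16 (y(g) = (-4)**2 = 16)
W(Y) = 13 (W(Y) = -3 + 16 = 13)
F(z) = -13 + 2*z/(138 + z) (F(z) = (z + z)/(z + 138) - 1*13 = (2*z)/(138 + z) - 13 = 2*z/(138 + z) - 13 = -13 + 2*z/(138 + z))
1/(F(-64) - 38387) = 1/((-1794 - 11*(-64))/(138 - 64) - 38387) = 1/((-1794 + 704)/74 - 38387) = 1/((1/74)*(-1090) - 38387) = 1/(-545/37 - 38387) = 1/(-1420864/37) = -37/1420864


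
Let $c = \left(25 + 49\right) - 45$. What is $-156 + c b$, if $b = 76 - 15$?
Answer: $1613$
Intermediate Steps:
$c = 29$ ($c = 74 - 45 = 29$)
$b = 61$
$-156 + c b = -156 + 29 \cdot 61 = -156 + 1769 = 1613$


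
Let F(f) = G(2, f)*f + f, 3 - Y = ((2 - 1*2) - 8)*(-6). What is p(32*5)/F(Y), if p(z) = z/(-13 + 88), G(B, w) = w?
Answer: 8/7425 ≈ 0.0010774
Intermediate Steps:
p(z) = z/75
Y = -45 (Y = 3 - ((2 - 1*2) - 8)*(-6) = 3 - ((2 - 2) - 8)*(-6) = 3 - (0 - 8)*(-6) = 3 - (-8)*(-6) = 3 - 1*48 = 3 - 48 = -45)
F(f) = f + f² (F(f) = f*f + f = f² + f = f + f²)
p(32*5)/F(Y) = ((32*5)/75)/((-45*(1 - 45))) = ((1/75)*160)/((-45*(-44))) = (32/15)/1980 = (32/15)*(1/1980) = 8/7425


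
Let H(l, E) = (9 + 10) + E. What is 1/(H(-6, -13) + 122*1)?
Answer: 1/128 ≈ 0.0078125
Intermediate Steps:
H(l, E) = 19 + E
1/(H(-6, -13) + 122*1) = 1/((19 - 13) + 122*1) = 1/(6 + 122) = 1/128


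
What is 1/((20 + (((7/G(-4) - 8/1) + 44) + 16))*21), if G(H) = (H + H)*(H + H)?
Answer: 64/96915 ≈ 0.00066037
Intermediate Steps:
G(H) = 4*H**2 (G(H) = (2*H)*(2*H) = 4*H**2)
1/((20 + (((7/G(-4) - 8/1) + 44) + 16))*21) = 1/((20 + (((7/((4*(-4)**2)) - 8/1) + 44) + 16))*21) = 1/((20 + (((7/((4*16)) - 8*1) + 44) + 16))*21) = 1/((20 + (((7/64 - 8) + 44) + 16))*21) = 1/((20 + ((-505/64 + 44) + 16))*21) = 1/((20 + (2311/64 + 16))*21) = 1/((20 + 3335/64)*21) = 1/((4615/64)*21) = 1/(96915/64) = 64/96915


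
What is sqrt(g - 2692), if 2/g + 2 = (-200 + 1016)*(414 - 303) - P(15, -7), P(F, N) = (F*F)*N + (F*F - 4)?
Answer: 3*I*sqrt(157982209413)/22982 ≈ 51.884*I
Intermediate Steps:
P(F, N) = -4 + F**2 + N*F**2 (P(F, N) = F**2*N + (F**2 - 4) = N*F**2 + (-4 + F**2) = -4 + F**2 + N*F**2)
g = 1/45964 (g = 2/(-2 + ((-200 + 1016)*(414 - 303) - (-4 + 15**2 - 7*15**2))) = 2/(-2 + (816*111 - (-4 + 225 - 7*225))) = 2/(-2 + (90576 - (-4 + 225 - 1575))) = 2/(-2 + (90576 - 1*(-1354))) = 2/(-2 + (90576 + 1354)) = 2/(-2 + 91930) = 2/91928 = 2*(1/91928) = 1/45964 ≈ 2.1756e-5)
sqrt(g - 2692) = sqrt(1/45964 - 2692) = sqrt(-123735087/45964) = 3*I*sqrt(157982209413)/22982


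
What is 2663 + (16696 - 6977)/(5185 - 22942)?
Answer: 47277172/17757 ≈ 2662.5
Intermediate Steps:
2663 + (16696 - 6977)/(5185 - 22942) = 2663 + 9719/(-17757) = 2663 + 9719*(-1/17757) = 2663 - 9719/17757 = 47277172/17757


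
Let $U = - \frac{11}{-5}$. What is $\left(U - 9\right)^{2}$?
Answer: $\frac{1156}{25} \approx 46.24$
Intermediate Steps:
$U = \frac{11}{5}$ ($U = \left(-11\right) \left(- \frac{1}{5}\right) = \frac{11}{5} \approx 2.2$)
$\left(U - 9\right)^{2} = \left(\frac{11}{5} - 9\right)^{2} = \left(- \frac{34}{5}\right)^{2} = \frac{1156}{25}$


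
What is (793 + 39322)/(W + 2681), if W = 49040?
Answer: 40115/51721 ≈ 0.77560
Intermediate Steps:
(793 + 39322)/(W + 2681) = (793 + 39322)/(49040 + 2681) = 40115/51721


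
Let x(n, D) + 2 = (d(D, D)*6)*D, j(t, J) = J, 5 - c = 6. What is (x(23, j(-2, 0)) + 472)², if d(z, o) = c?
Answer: 220900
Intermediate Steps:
c = -1 (c = 5 - 1*6 = 5 - 6 = -1)
d(z, o) = -1
x(n, D) = -2 - 6*D (x(n, D) = -2 + (-1*6)*D = -2 - 6*D)
(x(23, j(-2, 0)) + 472)² = ((-2 - 6*0) + 472)² = ((-2 + 0) + 472)² = (-2 + 472)² = 470² = 220900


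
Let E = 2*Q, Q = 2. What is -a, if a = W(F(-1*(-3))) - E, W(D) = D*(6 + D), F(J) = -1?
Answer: 9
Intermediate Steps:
E = 4 (E = 2*2 = 4)
a = -9 (a = -(6 - 1) - 1*4 = -1*5 - 4 = -5 - 4 = -9)
-a = -1*(-9) = 9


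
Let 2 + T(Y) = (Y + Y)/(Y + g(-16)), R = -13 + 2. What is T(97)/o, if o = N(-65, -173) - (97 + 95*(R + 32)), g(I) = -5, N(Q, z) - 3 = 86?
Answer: -5/92138 ≈ -5.4266e-5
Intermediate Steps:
R = -11
N(Q, z) = 89 (N(Q, z) = 3 + 86 = 89)
T(Y) = -2 + 2*Y/(-5 + Y) (T(Y) = -2 + (Y + Y)/(Y - 5) = -2 + (2*Y)/(-5 + Y) = -2 + 2*Y/(-5 + Y))
o = -2003 (o = 89 - (97 + 95*(-11 + 32)) = 89 - (97 + 95*21) = 89 - (97 + 1995) = 89 - 1*2092 = 89 - 2092 = -2003)
T(97)/o = (10/(-5 + 97))/(-2003) = (10/92)*(-1/2003) = (10*(1/92))*(-1/2003) = (5/46)*(-1/2003) = -5/92138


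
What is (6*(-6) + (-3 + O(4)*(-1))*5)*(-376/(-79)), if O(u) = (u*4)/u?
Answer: -26696/79 ≈ -337.92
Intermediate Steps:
O(u) = 4 (O(u) = (4*u)/u = 4)
(6*(-6) + (-3 + O(4)*(-1))*5)*(-376/(-79)) = (6*(-6) + (-3 + 4*(-1))*5)*(-376/(-79)) = (-36 + (-3 - 4)*5)*(-376*(-1)/79) = (-36 - 7*5)*(-1*(-376/79)) = (-36 - 35)*(376/79) = -71*376/79 = -26696/79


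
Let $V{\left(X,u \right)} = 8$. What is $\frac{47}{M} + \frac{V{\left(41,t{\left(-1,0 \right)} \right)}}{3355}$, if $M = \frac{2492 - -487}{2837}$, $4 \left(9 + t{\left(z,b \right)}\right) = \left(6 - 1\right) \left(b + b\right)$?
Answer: $\frac{447376177}{9994545} \approx 44.762$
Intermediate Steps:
$t{\left(z,b \right)} = -9 + \frac{5 b}{2}$ ($t{\left(z,b \right)} = -9 + \frac{\left(6 - 1\right) \left(b + b\right)}{4} = -9 + \frac{5 \cdot 2 b}{4} = -9 + \frac{10 b}{4} = -9 + \frac{5 b}{2}$)
$M = \frac{2979}{2837}$ ($M = \left(2492 + 487\right) \frac{1}{2837} = 2979 \cdot \frac{1}{2837} = \frac{2979}{2837} \approx 1.0501$)
$\frac{47}{M} + \frac{V{\left(41,t{\left(-1,0 \right)} \right)}}{3355} = \frac{47}{\frac{2979}{2837}} + \frac{8}{3355} = 47 \cdot \frac{2837}{2979} + 8 \cdot \frac{1}{3355} = \frac{133339}{2979} + \frac{8}{3355} = \frac{447376177}{9994545}$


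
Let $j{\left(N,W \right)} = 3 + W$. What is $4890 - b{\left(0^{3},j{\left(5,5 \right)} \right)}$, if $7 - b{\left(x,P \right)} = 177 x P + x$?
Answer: $4883$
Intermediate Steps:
$b{\left(x,P \right)} = 7 - x - 177 P x$ ($b{\left(x,P \right)} = 7 - \left(177 x P + x\right) = 7 - \left(177 P x + x\right) = 7 - \left(x + 177 P x\right) = 7 - x - 177 P x$)
$4890 - b{\left(0^{3},j{\left(5,5 \right)} \right)} = 4890 - \left(7 - 0^{3} - 177 \left(3 + 5\right) 0^{3}\right) = 4890 - \left(7 - 0 - 1416 \cdot 0\right) = 4890 - \left(7 + 0 + 0\right) = 4890 - 7 = 4883$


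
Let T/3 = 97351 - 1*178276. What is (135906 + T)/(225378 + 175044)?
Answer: -35623/133474 ≈ -0.26689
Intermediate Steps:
T = -242775 (T = 3*(97351 - 1*178276) = 3*(97351 - 178276) = 3*(-80925) = -242775)
(135906 + T)/(225378 + 175044) = (135906 - 242775)/(225378 + 175044) = -106869/400422 = -106869*1/400422 = -35623/133474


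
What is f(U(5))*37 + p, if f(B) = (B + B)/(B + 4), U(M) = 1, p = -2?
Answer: 64/5 ≈ 12.800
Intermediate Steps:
f(B) = 2*B/(4 + B) (f(B) = (2*B)/(4 + B) = 2*B/(4 + B))
f(U(5))*37 + p = (2*1/(4 + 1))*37 - 2 = (2*1/5)*37 - 2 = (2*1*(1/5))*37 - 2 = (2/5)*37 - 2 = 74/5 - 2 = 64/5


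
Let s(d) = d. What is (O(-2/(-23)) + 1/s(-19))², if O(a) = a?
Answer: 225/190969 ≈ 0.0011782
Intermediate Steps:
(O(-2/(-23)) + 1/s(-19))² = (-2/(-23) + 1/(-19))² = (-2*(-1/23) - 1/19)² = (2/23 - 1/19)² = (15/437)² = 225/190969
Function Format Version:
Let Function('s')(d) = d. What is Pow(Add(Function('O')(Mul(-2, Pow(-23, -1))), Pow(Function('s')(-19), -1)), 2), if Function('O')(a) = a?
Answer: Rational(225, 190969) ≈ 0.0011782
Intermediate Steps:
Pow(Add(Function('O')(Mul(-2, Pow(-23, -1))), Pow(Function('s')(-19), -1)), 2) = Pow(Add(Mul(-2, Pow(-23, -1)), Pow(-19, -1)), 2) = Pow(Add(Mul(-2, Rational(-1, 23)), Rational(-1, 19)), 2) = Pow(Add(Rational(2, 23), Rational(-1, 19)), 2) = Pow(Rational(15, 437), 2) = Rational(225, 190969)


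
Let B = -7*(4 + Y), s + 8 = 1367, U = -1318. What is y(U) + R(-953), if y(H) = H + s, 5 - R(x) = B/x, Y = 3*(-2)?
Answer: 43852/953 ≈ 46.015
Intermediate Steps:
s = 1359 (s = -8 + 1367 = 1359)
Y = -6
B = 14 (B = -7*(4 - 6) = -7*(-2) = 14)
R(x) = 5 - 14/x
y(H) = 1359 + H (y(H) = H + 1359 = 1359 + H)
y(U) + R(-953) = (1359 - 1318) + (5 - 14/(-953)) = 41 + (5 - 14*(-1/953)) = 41 + (5 + 14/953) = 41 + 4779/953 = 43852/953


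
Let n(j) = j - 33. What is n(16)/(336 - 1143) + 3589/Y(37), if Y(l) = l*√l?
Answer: 17/807 + 97*√37/37 ≈ 15.968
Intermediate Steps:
n(j) = -33 + j
Y(l) = l^(3/2)
n(16)/(336 - 1143) + 3589/Y(37) = (-33 + 16)/(336 - 1143) + 3589/(37^(3/2)) = -17/(-807) + 3589/((37*√37)) = -17*(-1/807) + 3589*(√37/1369) = 17/807 + 97*√37/37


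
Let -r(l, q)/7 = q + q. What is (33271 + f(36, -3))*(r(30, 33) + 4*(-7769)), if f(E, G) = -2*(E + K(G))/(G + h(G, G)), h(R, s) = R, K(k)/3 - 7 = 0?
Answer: -1049900020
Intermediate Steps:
K(k) = 21 (K(k) = 21 + 3*0 = 21 + 0 = 21)
r(l, q) = -14*q (r(l, q) = -7*(q + q) = -14*q)
f(E, G) = -(21 + E)/G (f(E, G) = -2*(E + 21)/(G + G) = -2*(21 + E)/(2*G) = -2*(21 + E)*1/(2*G) = -(21 + E)/G)
(33271 + f(36, -3))*(r(30, 33) + 4*(-7769)) = (33271 + (-21 - 1*36)/(-3))*(-14*33 + 4*(-7769)) = (33271 - (-21 - 36)/3)*(-462 - 31076) = (33271 - 1/3*(-57))*(-31538) = (33271 + 19)*(-31538) = 33290*(-31538) = -1049900020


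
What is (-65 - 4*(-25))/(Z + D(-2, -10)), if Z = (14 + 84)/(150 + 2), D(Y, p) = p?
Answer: -2660/711 ≈ -3.7412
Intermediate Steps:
Z = 49/76 (Z = 98/152 = 98*(1/152) = 49/76 ≈ 0.64474)
(-65 - 4*(-25))/(Z + D(-2, -10)) = (-65 - 4*(-25))/(49/76 - 10) = (-65 + 100)/(-711/76) = 35*(-76/711) = -2660/711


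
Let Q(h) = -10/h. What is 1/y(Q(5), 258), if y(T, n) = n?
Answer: 1/258 ≈ 0.0038760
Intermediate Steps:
1/y(Q(5), 258) = 1/258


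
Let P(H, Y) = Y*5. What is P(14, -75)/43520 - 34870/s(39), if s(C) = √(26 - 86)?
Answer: -75/8704 + 3487*I*√15/3 ≈ -0.0086167 + 4501.7*I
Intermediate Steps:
P(H, Y) = 5*Y
s(C) = 2*I*√15 (s(C) = √(-60) = 2*I*√15)
P(14, -75)/43520 - 34870/s(39) = (5*(-75))/43520 - 34870*(-I*√15/30) = -375*1/43520 - (-3487)*I*√15/3 = -75/8704 + 3487*I*√15/3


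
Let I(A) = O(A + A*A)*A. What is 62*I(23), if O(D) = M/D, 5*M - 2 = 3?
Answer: 31/12 ≈ 2.5833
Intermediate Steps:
M = 1 (M = 2/5 + (1/5)*3 = 2/5 + 3/5 = 1)
O(D) = 1/D
I(A) = A/(A + A**2) (I(A) = A/(A + A*A) = A/(A + A**2))
62*I(23) = 62/(1 + 23) = 62/24 = 62*(1/24) = 31/12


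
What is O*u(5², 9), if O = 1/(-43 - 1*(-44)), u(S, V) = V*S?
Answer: 225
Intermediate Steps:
u(S, V) = S*V
O = 1 (O = 1/(-43 + 44) = 1/1 = 1)
O*u(5², 9) = 1*(5²*9) = 1*(25*9) = 1*225 = 225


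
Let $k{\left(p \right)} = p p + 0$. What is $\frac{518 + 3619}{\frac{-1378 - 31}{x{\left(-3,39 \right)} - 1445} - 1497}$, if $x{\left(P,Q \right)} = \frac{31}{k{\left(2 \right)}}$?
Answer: $- \frac{23783613}{8600617} \approx -2.7653$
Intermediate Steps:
$k{\left(p \right)} = p^{2}$ ($k{\left(p \right)} = p^{2} + 0 = p^{2}$)
$x{\left(P,Q \right)} = \frac{31}{4}$ ($x{\left(P,Q \right)} = \frac{31}{2^{2}} = \frac{31}{4}$)
$\frac{518 + 3619}{\frac{-1378 - 31}{x{\left(-3,39 \right)} - 1445} - 1497} = \frac{518 + 3619}{\frac{-1378 - 31}{\frac{31}{4} - 1445} - 1497} = \frac{4137}{- \frac{1409}{- \frac{5749}{4}} - 1497} = \frac{4137}{\left(-1409\right) \left(- \frac{4}{5749}\right) - 1497} = \frac{4137}{\frac{5636}{5749} - 1497} = \frac{4137}{- \frac{8600617}{5749}} = 4137 \left(- \frac{5749}{8600617}\right) = - \frac{23783613}{8600617}$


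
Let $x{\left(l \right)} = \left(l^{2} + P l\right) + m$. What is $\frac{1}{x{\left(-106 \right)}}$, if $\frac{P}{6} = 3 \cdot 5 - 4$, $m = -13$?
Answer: $\frac{1}{4227} \approx 0.00023657$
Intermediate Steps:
$P = 66$ ($P = 6 \left(3 \cdot 5 - 4\right) = 6 \left(15 - 4\right) = 6 \cdot 11 = 66$)
$x{\left(l \right)} = -13 + l^{2} + 66 l$ ($x{\left(l \right)} = \left(l^{2} + 66 l\right) - 13 = -13 + l^{2} + 66 l$)
$\frac{1}{x{\left(-106 \right)}} = \frac{1}{-13 + \left(-106\right)^{2} + 66 \left(-106\right)} = \frac{1}{-13 + 11236 - 6996} = \frac{1}{4227}$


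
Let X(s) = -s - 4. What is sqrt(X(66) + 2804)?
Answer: sqrt(2734) ≈ 52.288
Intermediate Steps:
X(s) = -4 - s
sqrt(X(66) + 2804) = sqrt((-4 - 1*66) + 2804) = sqrt((-4 - 66) + 2804) = sqrt(-70 + 2804) = sqrt(2734)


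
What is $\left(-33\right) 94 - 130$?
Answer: $-3232$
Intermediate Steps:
$\left(-33\right) 94 - 130 = -3102 - 130 = -3232$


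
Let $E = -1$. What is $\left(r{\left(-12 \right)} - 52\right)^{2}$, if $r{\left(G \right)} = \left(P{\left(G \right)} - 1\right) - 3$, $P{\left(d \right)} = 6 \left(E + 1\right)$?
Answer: $3136$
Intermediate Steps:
$P{\left(d \right)} = 0$ ($P{\left(d \right)} = 6 \left(-1 + 1\right) = 6 \cdot 0 = 0$)
$r{\left(G \right)} = -4$ ($r{\left(G \right)} = \left(0 - 1\right) - 3 = -1 - 3 = -4$)
$\left(r{\left(-12 \right)} - 52\right)^{2} = \left(-4 - 52\right)^{2} = \left(-56\right)^{2} = 3136$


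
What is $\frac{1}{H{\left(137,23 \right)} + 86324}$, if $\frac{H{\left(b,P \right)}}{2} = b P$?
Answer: $\frac{1}{92626} \approx 1.0796 \cdot 10^{-5}$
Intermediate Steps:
$H{\left(b,P \right)} = 2 P b$ ($H{\left(b,P \right)} = 2 b P = 2 P b$)
$\frac{1}{H{\left(137,23 \right)} + 86324} = \frac{1}{2 \cdot 23 \cdot 137 + 86324} = \frac{1}{6302 + 86324} = \frac{1}{92626}$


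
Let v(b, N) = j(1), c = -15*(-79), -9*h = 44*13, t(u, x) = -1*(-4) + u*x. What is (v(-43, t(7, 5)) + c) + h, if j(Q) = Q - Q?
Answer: 10093/9 ≈ 1121.4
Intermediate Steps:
j(Q) = 0
t(u, x) = 4 + u*x
h = -572/9 (h = -44*13/9 = -1/9*572 = -572/9 ≈ -63.556)
c = 1185
v(b, N) = 0
(v(-43, t(7, 5)) + c) + h = (0 + 1185) - 572/9 = 1185 - 572/9 = 10093/9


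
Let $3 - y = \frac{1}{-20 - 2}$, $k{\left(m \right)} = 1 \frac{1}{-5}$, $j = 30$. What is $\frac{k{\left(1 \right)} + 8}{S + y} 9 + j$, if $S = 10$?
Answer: $\frac{50772}{1435} \approx 35.381$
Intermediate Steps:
$k{\left(m \right)} = - \frac{1}{5}$ ($k{\left(m \right)} = 1 \left(- \frac{1}{5}\right) = - \frac{1}{5}$)
$y = \frac{67}{22}$ ($y = 3 - \frac{1}{-20 - 2} = 3 - \frac{1}{-22} = 3 - - \frac{1}{22} = 3 + \frac{1}{22} = \frac{67}{22} \approx 3.0455$)
$\frac{k{\left(1 \right)} + 8}{S + y} 9 + j = \frac{- \frac{1}{5} + 8}{10 + \frac{67}{22}} \cdot 9 + 30 = \frac{39}{5 \cdot \frac{287}{22}} \cdot 9 + 30 = \frac{39}{5} \cdot \frac{22}{287} \cdot 9 + 30 = \frac{858}{1435} \cdot 9 + 30 = \frac{7722}{1435} + 30 = \frac{50772}{1435}$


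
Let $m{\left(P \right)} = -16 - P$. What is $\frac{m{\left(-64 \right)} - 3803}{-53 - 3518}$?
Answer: $\frac{3755}{3571} \approx 1.0515$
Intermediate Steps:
$\frac{m{\left(-64 \right)} - 3803}{-53 - 3518} = \frac{\left(-16 - -64\right) - 3803}{-53 - 3518} = \frac{\left(-16 + 64\right) - 3803}{-3571} = \left(48 - 3803\right) \left(- \frac{1}{3571}\right) = \left(-3755\right) \left(- \frac{1}{3571}\right) = \frac{3755}{3571}$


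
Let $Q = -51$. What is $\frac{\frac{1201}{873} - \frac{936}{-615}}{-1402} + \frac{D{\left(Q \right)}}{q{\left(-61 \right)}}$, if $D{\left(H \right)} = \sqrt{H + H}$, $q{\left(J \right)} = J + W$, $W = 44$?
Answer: $- \frac{518581}{250908930} - \frac{i \sqrt{102}}{17} \approx -0.0020668 - 0.59409 i$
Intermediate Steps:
$q{\left(J \right)} = 44 + J$ ($q{\left(J \right)} = J + 44 = 44 + J$)
$D{\left(H \right)} = \sqrt{2} \sqrt{H}$ ($D{\left(H \right)} = \sqrt{2 H} = \sqrt{2} \sqrt{H}$)
$\frac{\frac{1201}{873} - \frac{936}{-615}}{-1402} + \frac{D{\left(Q \right)}}{q{\left(-61 \right)}} = \frac{\frac{1201}{873} - \frac{936}{-615}}{-1402} + \frac{\sqrt{2} \sqrt{-51}}{44 - 61} = \left(1201 \cdot \frac{1}{873} - - \frac{312}{205}\right) \left(- \frac{1}{1402}\right) + \frac{\sqrt{2} i \sqrt{51}}{-17} = \left(\frac{1201}{873} + \frac{312}{205}\right) \left(- \frac{1}{1402}\right) + i \sqrt{102} \left(- \frac{1}{17}\right) = \frac{518581}{178965} \left(- \frac{1}{1402}\right) - \frac{i \sqrt{102}}{17} = - \frac{518581}{250908930} - \frac{i \sqrt{102}}{17}$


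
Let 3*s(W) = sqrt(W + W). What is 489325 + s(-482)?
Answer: 489325 + 2*I*sqrt(241)/3 ≈ 4.8933e+5 + 10.349*I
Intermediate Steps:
s(W) = sqrt(2)*sqrt(W)/3 (s(W) = sqrt(W + W)/3 = sqrt(2*W)/3 = (sqrt(2)*sqrt(W))/3 = sqrt(2)*sqrt(W)/3)
489325 + s(-482) = 489325 + sqrt(2)*sqrt(-482)/3 = 489325 + sqrt(2)*(I*sqrt(482))/3 = 489325 + 2*I*sqrt(241)/3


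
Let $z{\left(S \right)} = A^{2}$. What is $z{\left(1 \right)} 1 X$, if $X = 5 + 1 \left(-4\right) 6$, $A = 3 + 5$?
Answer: $-1216$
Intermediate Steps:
$A = 8$
$z{\left(S \right)} = 64$ ($z{\left(S \right)} = 8^{2} = 64$)
$X = -19$ ($X = 5 - 24 = -19$)
$z{\left(1 \right)} 1 X = 64 \cdot 1 \left(-19\right) = 64 \left(-19\right) = -1216$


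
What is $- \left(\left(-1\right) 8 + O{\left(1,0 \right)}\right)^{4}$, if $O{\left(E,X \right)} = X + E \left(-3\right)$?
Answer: $-14641$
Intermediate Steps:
$O{\left(E,X \right)} = X - 3 E$
$- \left(\left(-1\right) 8 + O{\left(1,0 \right)}\right)^{4} = - \left(\left(-1\right) 8 + \left(0 - 3\right)\right)^{4} = - \left(-8 + \left(0 - 3\right)\right)^{4} = - \left(-8 - 3\right)^{4} = - \left(-11\right)^{4} = \left(-1\right) 14641 = -14641$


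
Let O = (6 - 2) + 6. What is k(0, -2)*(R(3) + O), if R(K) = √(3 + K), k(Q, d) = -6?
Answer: -60 - 6*√6 ≈ -74.697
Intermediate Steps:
O = 10 (O = 4 + 6 = 10)
k(0, -2)*(R(3) + O) = -6*(√(3 + 3) + 10) = -6*(√6 + 10) = -6*(10 + √6) = -60 - 6*√6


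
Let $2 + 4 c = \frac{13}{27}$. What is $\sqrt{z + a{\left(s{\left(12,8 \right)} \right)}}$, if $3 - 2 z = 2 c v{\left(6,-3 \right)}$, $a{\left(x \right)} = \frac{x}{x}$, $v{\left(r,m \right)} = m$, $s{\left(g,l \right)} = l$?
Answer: $\frac{7}{6} \approx 1.1667$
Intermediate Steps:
$a{\left(x \right)} = 1$
$c = - \frac{41}{108}$ ($c = - \frac{1}{2} + \frac{13 \cdot \frac{1}{27}}{4} = - \frac{1}{2} + \frac{1}{4} \cdot \frac{13}{27} = - \frac{1}{2} + \frac{13}{108} = - \frac{41}{108} \approx -0.37963$)
$z = \frac{13}{36}$ ($z = \frac{3}{2} - \frac{2 \left(- \frac{41}{108}\right) \left(-3\right)}{2} = \frac{3}{2} - \frac{\left(- \frac{41}{54}\right) \left(-3\right)}{2} = \frac{3}{2} - \frac{41}{36} = \frac{13}{36} \approx 0.36111$)
$\sqrt{z + a{\left(s{\left(12,8 \right)} \right)}} = \sqrt{\frac{13}{36} + 1} = \sqrt{\frac{49}{36}} = \frac{7}{6}$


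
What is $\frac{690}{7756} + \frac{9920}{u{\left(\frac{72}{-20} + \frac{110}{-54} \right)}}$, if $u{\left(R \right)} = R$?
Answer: $- \frac{5193155055}{2951158} \approx -1759.7$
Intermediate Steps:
$\frac{690}{7756} + \frac{9920}{u{\left(\frac{72}{-20} + \frac{110}{-54} \right)}} = \frac{690}{7756} + \frac{9920}{\frac{72}{-20} + \frac{110}{-54}} = 690 \cdot \frac{1}{7756} + \frac{9920}{72 \left(- \frac{1}{20}\right) + 110 \left(- \frac{1}{54}\right)} = \frac{345}{3878} + \frac{9920}{- \frac{18}{5} - \frac{55}{27}} = \frac{345}{3878} + \frac{9920}{- \frac{761}{135}} = \frac{345}{3878} + 9920 \left(- \frac{135}{761}\right) = \frac{345}{3878} - \frac{1339200}{761} = - \frac{5193155055}{2951158}$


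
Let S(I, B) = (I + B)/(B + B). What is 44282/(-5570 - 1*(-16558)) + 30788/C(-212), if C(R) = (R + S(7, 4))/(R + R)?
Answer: 573791638209/9257390 ≈ 61982.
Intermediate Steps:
S(I, B) = (B + I)/(2*B) (S(I, B) = (B + I)/((2*B)) = (B + I)*(1/(2*B)) = (B + I)/(2*B))
C(R) = (11/8 + R)/(2*R) (C(R) = (R + (½)*(4 + 7)/4)/(R + R) = (R + (½)*(¼)*11)/((2*R)) = (R + 11/8)*(1/(2*R)) = (11/8 + R)*(1/(2*R)) = (11/8 + R)/(2*R))
44282/(-5570 - 1*(-16558)) + 30788/C(-212) = 44282/(-5570 - 1*(-16558)) + 30788/(((1/16)*(11 + 8*(-212))/(-212))) = 44282/(-5570 + 16558) + 30788/(((1/16)*(-1/212)*(11 - 1696))) = 44282/10988 + 30788/(((1/16)*(-1/212)*(-1685))) = 44282*(1/10988) + 30788/(1685/3392) = 22141/5494 + 30788*(3392/1685) = 22141/5494 + 104432896/1685 = 573791638209/9257390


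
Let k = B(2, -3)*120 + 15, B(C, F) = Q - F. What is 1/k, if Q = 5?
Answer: 1/975 ≈ 0.0010256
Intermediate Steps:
B(C, F) = 5 - F
k = 975 (k = (5 - 1*(-3))*120 + 15 = (5 + 3)*120 + 15 = 8*120 + 15 = 960 + 15 = 975)
1/k = 1/975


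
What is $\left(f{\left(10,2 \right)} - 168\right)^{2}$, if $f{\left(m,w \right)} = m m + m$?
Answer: $3364$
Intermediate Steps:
$f{\left(m,w \right)} = m + m^{2}$ ($f{\left(m,w \right)} = m^{2} + m = m + m^{2}$)
$\left(f{\left(10,2 \right)} - 168\right)^{2} = \left(10 \left(1 + 10\right) - 168\right)^{2} = \left(10 \cdot 11 - 168\right)^{2} = \left(110 - 168\right)^{2} = \left(-58\right)^{2} = 3364$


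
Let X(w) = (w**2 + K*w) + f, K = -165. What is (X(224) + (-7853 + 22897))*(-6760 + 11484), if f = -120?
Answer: 132933360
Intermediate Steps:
X(w) = -120 + w**2 - 165*w (X(w) = (w**2 - 165*w) - 120 = -120 + w**2 - 165*w)
(X(224) + (-7853 + 22897))*(-6760 + 11484) = ((-120 + 224**2 - 165*224) + (-7853 + 22897))*(-6760 + 11484) = ((-120 + 50176 - 36960) + 15044)*4724 = (13096 + 15044)*4724 = 28140*4724 = 132933360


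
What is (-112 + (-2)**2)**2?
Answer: 11664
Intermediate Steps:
(-112 + (-2)**2)**2 = (-112 + 4)**2 = (-108)**2 = 11664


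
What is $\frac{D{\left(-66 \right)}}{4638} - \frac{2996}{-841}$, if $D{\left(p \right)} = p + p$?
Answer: $\frac{2297406}{650093} \approx 3.534$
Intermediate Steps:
$D{\left(p \right)} = 2 p$
$\frac{D{\left(-66 \right)}}{4638} - \frac{2996}{-841} = \frac{2 \left(-66\right)}{4638} - \frac{2996}{-841} = \left(-132\right) \frac{1}{4638} - - \frac{2996}{841} = - \frac{22}{773} + \frac{2996}{841} = \frac{2297406}{650093}$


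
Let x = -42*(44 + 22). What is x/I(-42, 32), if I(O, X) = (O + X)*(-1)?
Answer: -1386/5 ≈ -277.20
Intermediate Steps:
I(O, X) = -O - X
x = -2772 (x = -42*66 = -2772)
x/I(-42, 32) = -2772/(-1*(-42) - 1*32) = -2772/(42 - 32) = -2772/10 = -2772*⅒ = -1386/5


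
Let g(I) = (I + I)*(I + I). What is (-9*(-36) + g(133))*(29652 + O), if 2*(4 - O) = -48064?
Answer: 3816143040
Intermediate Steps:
O = 24036 (O = 4 - ½*(-48064) = 4 + 24032 = 24036)
g(I) = 4*I² (g(I) = (2*I)*(2*I) = 4*I²)
(-9*(-36) + g(133))*(29652 + O) = (-9*(-36) + 4*133²)*(29652 + 24036) = (324 + 4*17689)*53688 = (324 + 70756)*53688 = 71080*53688 = 3816143040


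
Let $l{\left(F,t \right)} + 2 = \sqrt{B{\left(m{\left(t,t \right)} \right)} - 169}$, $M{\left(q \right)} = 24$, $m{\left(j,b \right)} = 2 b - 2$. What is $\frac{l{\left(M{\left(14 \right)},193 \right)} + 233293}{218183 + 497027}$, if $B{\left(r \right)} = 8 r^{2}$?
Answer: $\frac{233291}{715210} + \frac{7 \sqrt{24071}}{715210} \approx 0.3277$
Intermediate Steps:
$m{\left(j,b \right)} = -2 + 2 b$
$l{\left(F,t \right)} = -2 + \sqrt{-169 + 8 \left(-2 + 2 t\right)^{2}}$ ($l{\left(F,t \right)} = -2 + \sqrt{8 \left(-2 + 2 t\right)^{2} - 169} = -2 + \sqrt{-169 + 8 \left(-2 + 2 t\right)^{2}}$)
$\frac{l{\left(M{\left(14 \right)},193 \right)} + 233293}{218183 + 497027} = \frac{\left(-2 + \sqrt{-169 + 32 \left(-1 + 193\right)^{2}}\right) + 233293}{218183 + 497027} = \frac{\left(-2 + \sqrt{-169 + 32 \cdot 192^{2}}\right) + 233293}{715210} = \left(\left(-2 + \sqrt{-169 + 32 \cdot 36864}\right) + 233293\right) \frac{1}{715210} = \left(\left(-2 + \sqrt{-169 + 1179648}\right) + 233293\right) \frac{1}{715210} = \left(\left(-2 + \sqrt{1179479}\right) + 233293\right) \frac{1}{715210} = \left(\left(-2 + 7 \sqrt{24071}\right) + 233293\right) \frac{1}{715210} = \left(233291 + 7 \sqrt{24071}\right) \frac{1}{715210} = \frac{233291}{715210} + \frac{7 \sqrt{24071}}{715210}$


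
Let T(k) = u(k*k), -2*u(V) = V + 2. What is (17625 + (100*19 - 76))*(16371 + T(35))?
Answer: 612935235/2 ≈ 3.0647e+8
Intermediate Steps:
u(V) = -1 - V/2 (u(V) = -(V + 2)/2 = -(2 + V)/2 = -1 - V/2)
T(k) = -1 - k²/2 (T(k) = -1 - k*k/2 = -1 - k²/2)
(17625 + (100*19 - 76))*(16371 + T(35)) = (17625 + (100*19 - 76))*(16371 + (-1 - ½*35²)) = (17625 + (1900 - 76))*(16371 + (-1 - ½*1225)) = (17625 + 1824)*(16371 + (-1 - 1225/2)) = 19449*(16371 - 1227/2) = 19449*(31515/2) = 612935235/2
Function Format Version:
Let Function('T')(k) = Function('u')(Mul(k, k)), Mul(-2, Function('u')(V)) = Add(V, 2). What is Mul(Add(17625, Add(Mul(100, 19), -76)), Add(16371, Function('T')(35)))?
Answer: Rational(612935235, 2) ≈ 3.0647e+8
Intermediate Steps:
Function('u')(V) = Add(-1, Mul(Rational(-1, 2), V)) (Function('u')(V) = Mul(Rational(-1, 2), Add(V, 2)) = Mul(Rational(-1, 2), Add(2, V)) = Add(-1, Mul(Rational(-1, 2), V)))
Function('T')(k) = Add(-1, Mul(Rational(-1, 2), Pow(k, 2))) (Function('T')(k) = Add(-1, Mul(Rational(-1, 2), Mul(k, k))) = Add(-1, Mul(Rational(-1, 2), Pow(k, 2))))
Mul(Add(17625, Add(Mul(100, 19), -76)), Add(16371, Function('T')(35))) = Mul(Add(17625, Add(Mul(100, 19), -76)), Add(16371, Add(-1, Mul(Rational(-1, 2), Pow(35, 2))))) = Mul(Add(17625, Add(1900, -76)), Add(16371, Add(-1, Mul(Rational(-1, 2), 1225)))) = Mul(Add(17625, 1824), Add(16371, Add(-1, Rational(-1225, 2)))) = Mul(19449, Add(16371, Rational(-1227, 2))) = Mul(19449, Rational(31515, 2)) = Rational(612935235, 2)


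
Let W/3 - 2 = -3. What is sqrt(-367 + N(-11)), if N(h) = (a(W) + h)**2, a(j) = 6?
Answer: 3*I*sqrt(38) ≈ 18.493*I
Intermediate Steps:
W = -3 (W = 6 + 3*(-3) = 6 - 9 = -3)
N(h) = (6 + h)**2
sqrt(-367 + N(-11)) = sqrt(-367 + (6 - 11)**2) = sqrt(-367 + (-5)**2) = sqrt(-367 + 25) = sqrt(-342) = 3*I*sqrt(38)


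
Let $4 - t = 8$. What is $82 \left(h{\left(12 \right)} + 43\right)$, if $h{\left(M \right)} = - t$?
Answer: $3854$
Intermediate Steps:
$t = -4$ ($t = 4 - 8 = -4$)
$h{\left(M \right)} = 4$ ($h{\left(M \right)} = \left(-1\right) \left(-4\right) = 4$)
$82 \left(h{\left(12 \right)} + 43\right) = 82 \left(4 + 43\right) = 82 \cdot 47 = 3854$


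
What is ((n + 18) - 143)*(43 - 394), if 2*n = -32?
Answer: 49491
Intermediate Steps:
n = -16 (n = (½)*(-32) = -16)
((n + 18) - 143)*(43 - 394) = ((-16 + 18) - 143)*(43 - 394) = (2 - 143)*(-351) = -141*(-351) = 49491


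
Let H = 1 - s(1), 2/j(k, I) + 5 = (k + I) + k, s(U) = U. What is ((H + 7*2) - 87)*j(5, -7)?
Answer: 73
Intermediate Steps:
j(k, I) = 2/(-5 + I + 2*k) (j(k, I) = 2/(-5 + ((k + I) + k)) = 2/(-5 + ((I + k) + k)) = 2/(-5 + (I + 2*k)) = 2/(-5 + I + 2*k))
H = 0 (H = 1 - 1*1 = 1 - 1 = 0)
((H + 7*2) - 87)*j(5, -7) = ((0 + 7*2) - 87)*(2/(-5 - 7 + 2*5)) = ((0 + 14) - 87)*(2/(-5 - 7 + 10)) = (14 - 87)*(2/(-2)) = -146*(-1)/2 = -73*(-1) = 73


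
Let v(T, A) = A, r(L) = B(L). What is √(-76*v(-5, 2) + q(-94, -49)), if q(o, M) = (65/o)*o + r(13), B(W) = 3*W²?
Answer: 2*√105 ≈ 20.494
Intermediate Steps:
r(L) = 3*L²
q(o, M) = 572 (q(o, M) = (65/o)*o + 3*13² = 65 + 3*169 = 65 + 507 = 572)
√(-76*v(-5, 2) + q(-94, -49)) = √(-76*2 + 572) = √(-152 + 572) = √420 = 2*√105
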